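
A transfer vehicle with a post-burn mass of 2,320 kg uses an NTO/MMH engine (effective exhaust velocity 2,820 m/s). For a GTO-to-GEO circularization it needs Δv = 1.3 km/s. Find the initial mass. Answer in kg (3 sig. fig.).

Rocket equation: m₀/m_f = exp(Δv / v_e) = exp(1300 / 2820.0) = exp(0.4610) = 1.5856.
m₀ = m_f × 1.5856 = 2,320 × 1.5856 = 3,678.59 kg.

initial mass ≈ 3680 kg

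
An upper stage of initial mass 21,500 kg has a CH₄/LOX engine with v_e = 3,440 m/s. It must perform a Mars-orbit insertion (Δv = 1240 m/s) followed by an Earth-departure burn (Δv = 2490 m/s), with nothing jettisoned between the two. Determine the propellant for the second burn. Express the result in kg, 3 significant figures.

After the first burn: m = 21500 × exp(−1240/3440.0) = 21500 × 0.69735 = 14,993 kg.
After the second burn: m = 14,993 × exp(−2490/3440.0) = 14,993 × 0.48489 = 7,269.96 kg.
Second-burn propellant = 14,993 − 7,269.96 = 7,723.04 kg.

propellant for the second burn ≈ 7720 kg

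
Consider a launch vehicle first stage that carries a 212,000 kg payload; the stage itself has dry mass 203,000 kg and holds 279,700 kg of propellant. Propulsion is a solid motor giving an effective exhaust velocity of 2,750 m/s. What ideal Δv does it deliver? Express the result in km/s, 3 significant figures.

m₀ = payload + dry + propellant = 212,000 + 203,000 + 279,700 = 694,700 kg.
m_f = payload + dry = 212,000 + 203,000 = 415,000 kg.
From the ideal rocket equation, Δv = v_e · ln(m₀/m_f) = 2750.0 × ln(1.674) = 2750.0 × 0.5152 ≈ 1416.8 m/s.

Δv ≈ 1.42 km/s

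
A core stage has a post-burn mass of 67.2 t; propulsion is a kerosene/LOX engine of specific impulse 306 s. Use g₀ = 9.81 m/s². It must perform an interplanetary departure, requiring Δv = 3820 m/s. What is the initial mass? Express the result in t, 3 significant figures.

v_e = Isp · g₀ = 306 × 9.81 = 3001.9 m/s.
m₀/m_f = exp(Δv / v_e) = exp(3820 / 3001.9) = exp(1.2725) = 3.5699.
m₀ = m_f × 3.5699 = 67.2 × 3.5699 = 239.897 t.

initial mass ≈ 240 t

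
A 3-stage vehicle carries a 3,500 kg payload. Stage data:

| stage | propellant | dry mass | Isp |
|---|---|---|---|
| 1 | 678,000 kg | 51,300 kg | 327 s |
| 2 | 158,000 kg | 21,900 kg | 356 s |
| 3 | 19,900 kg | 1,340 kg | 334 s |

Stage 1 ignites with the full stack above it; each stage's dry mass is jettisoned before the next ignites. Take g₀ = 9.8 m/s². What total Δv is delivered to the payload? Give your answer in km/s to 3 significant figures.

Ignition mass of stage 1 = 678,000+51,300 + 158,000+21,900 + 19,900+1,340 + 3,500 = 933,940 kg.
Stage 1: m₀ = 933,940 kg, m_f = 933,940 − 678,000 = 255,940 kg; Δv = 327×9.8×ln(3.649) = 3204.6×1.2945 ≈ 4148 m/s.
Stage 2: m₀ = 204,640 kg, m_f = 204,640 − 158,000 = 46,640 kg; Δv = 356×9.8×ln(4.388) = 3488.8×1.4788 ≈ 5159 m/s.
Stage 3: m₀ = 24,740 kg, m_f = 24,740 − 19,900 = 4,840 kg; Δv = 334×9.8×ln(5.112) = 3273.2×1.6315 ≈ 5340 m/s.
Total Δv = 4148 + 5159 + 5340 = 14647 m/s.

Δv ≈ 14.6 km/s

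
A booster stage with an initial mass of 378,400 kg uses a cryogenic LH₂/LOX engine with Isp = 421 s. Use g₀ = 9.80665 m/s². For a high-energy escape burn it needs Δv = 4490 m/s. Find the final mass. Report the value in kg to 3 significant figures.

v_e = Isp · g₀ = 421 × 9.80665 = 4128.6 m/s.
Using Δv = v_e ln(m₀/m_f): m₀/m_f = exp(Δv / v_e) = exp(4490 / 4128.6) = exp(1.0875) = 2.9670.
m_f = m₀ / 2.9670 = 378,400 / 2.9670 = 127,536 kg.

final mass ≈ 128000 kg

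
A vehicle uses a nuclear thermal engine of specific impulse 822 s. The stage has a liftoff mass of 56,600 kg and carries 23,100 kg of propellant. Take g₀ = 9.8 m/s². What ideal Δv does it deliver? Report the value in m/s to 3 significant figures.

v_e = Isp · g₀ = 822 × 9.8 = 8055.6 m/s.
m_f = m₀ − m_prop = 56,600 − 23,100 = 33,500 kg.
By the Tsiolkovsky rocket equation, Δv = v_e · ln(m₀/m_f) = 8055.6 × ln(1.69) = 8055.6 × 0.5245 ≈ 4224.9 m/s.

Δv ≈ 4220 m/s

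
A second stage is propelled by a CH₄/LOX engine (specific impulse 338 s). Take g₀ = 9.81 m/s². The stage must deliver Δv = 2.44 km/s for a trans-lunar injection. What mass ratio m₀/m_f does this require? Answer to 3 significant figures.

v_e = Isp · g₀ = 338 × 9.81 = 3315.8 m/s.
m₀/m_f = exp(Δv / v_e) = exp(2440 / 3315.8) = exp(0.7359) = 2.0873.

mass ratio ≈ 2.09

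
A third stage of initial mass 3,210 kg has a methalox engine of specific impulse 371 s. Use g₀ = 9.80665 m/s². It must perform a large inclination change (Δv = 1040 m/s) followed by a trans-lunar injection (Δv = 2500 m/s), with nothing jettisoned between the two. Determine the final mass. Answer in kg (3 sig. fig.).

v_e = Isp · g₀ = 371 × 9.80665 = 3638.3 m/s.
After the first burn: m = 3210 × exp(−1040/3638.3) = 3210 × 0.75138 = 2,411.93 kg.
After the second burn: m = 2,411.93 × exp(−2500/3638.3) = 2,411.93 × 0.50301 = 1,213.22 kg.

final mass ≈ 1210 kg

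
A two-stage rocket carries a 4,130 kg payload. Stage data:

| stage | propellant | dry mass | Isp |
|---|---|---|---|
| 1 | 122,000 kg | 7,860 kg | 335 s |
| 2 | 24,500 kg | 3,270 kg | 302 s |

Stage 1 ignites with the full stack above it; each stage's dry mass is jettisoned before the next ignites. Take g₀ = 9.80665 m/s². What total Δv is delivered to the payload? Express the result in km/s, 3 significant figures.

Δv ≈ 8.94 km/s

Ignition mass of stage 1 = 122,000+7,860 + 24,500+3,270 + 4,130 = 161,760 kg.
Stage 1: m₀ = 161,760 kg, m_f = 161,760 − 122,000 = 39,760 kg; Δv = 335×9.80665×ln(4.068) = 3285.2×1.4033 ≈ 4610 m/s.
Stage 2: m₀ = 31,900 kg, m_f = 31,900 − 24,500 = 7,400 kg; Δv = 302×9.80665×ln(4.311) = 2961.6×1.4611 ≈ 4327 m/s.
Total Δv = 4610 + 4327 = 8937 m/s.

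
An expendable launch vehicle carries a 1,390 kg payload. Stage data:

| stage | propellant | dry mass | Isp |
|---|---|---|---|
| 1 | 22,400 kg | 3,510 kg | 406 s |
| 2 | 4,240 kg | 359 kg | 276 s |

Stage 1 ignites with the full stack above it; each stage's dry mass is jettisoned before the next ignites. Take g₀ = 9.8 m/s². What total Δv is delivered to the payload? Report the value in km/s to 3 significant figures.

Ignition mass of stage 1 = 22,400+3,510 + 4,240+359 + 1,390 = 31,899 kg.
Stage 1: m₀ = 31,899 kg, m_f = 31,899 − 22,400 = 9,499 kg; Δv = 406×9.8×ln(3.358) = 3978.8×1.2114 ≈ 4820 m/s.
Stage 2: m₀ = 5,989 kg, m_f = 5,989 − 4,240 = 1,749 kg; Δv = 276×9.8×ln(3.424) = 2704.8×1.2309 ≈ 3329 m/s.
Total Δv = 4820 + 3329 = 8149 m/s.

Δv ≈ 8.15 km/s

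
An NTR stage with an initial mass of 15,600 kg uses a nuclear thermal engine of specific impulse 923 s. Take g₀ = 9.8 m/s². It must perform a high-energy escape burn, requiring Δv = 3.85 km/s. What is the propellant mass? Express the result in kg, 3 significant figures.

v_e = Isp · g₀ = 923 × 9.8 = 9045.4 m/s.
m₀/m_f = exp(Δv / v_e) = exp(3850 / 9045.4) = exp(0.4256) = 1.5306.
m_f = 15,600 / 1.5306 = 10,192.1 kg, so propellant = m₀ − m_f = 15,600 − 10,192.1 = 5,407.9 kg.

propellant mass ≈ 5410 kg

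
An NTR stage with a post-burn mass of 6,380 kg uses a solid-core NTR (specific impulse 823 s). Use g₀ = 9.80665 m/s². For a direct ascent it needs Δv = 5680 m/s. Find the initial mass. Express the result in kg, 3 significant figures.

initial mass ≈ 12900 kg

v_e = Isp · g₀ = 823 × 9.80665 = 8070.9 m/s.
From the ideal rocket equation, m₀/m_f = exp(Δv / v_e) = exp(5680 / 8070.9) = exp(0.7038) = 2.0213.
m₀ = m_f × 2.0213 = 6,380 × 2.0213 = 12,895.9 kg.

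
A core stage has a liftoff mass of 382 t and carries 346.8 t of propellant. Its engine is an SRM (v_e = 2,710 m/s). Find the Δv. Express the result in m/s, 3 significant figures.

Δv ≈ 6460 m/s

m_f = m₀ − m_prop = 382 − 346.8 = 35.2 t.
By the Tsiolkovsky rocket equation, Δv = v_e · ln(m₀/m_f) = 2710.0 × ln(10.85) = 2710.0 × 2.3844 ≈ 6461.7 m/s.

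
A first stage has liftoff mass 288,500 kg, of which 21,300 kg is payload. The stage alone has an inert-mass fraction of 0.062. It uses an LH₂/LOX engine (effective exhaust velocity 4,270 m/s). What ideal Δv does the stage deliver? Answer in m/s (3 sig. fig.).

Stage wet mass = m₀ − payload = 288,500 − 21,300 = 267,200 kg.
Stage dry mass = ε × stage wet mass = 0.062 × 267,200 = 16,566.4 kg.
Burnout mass m_f = stage dry + payload = 16,566.4 + 21,300 = 37,866.4 kg.
Δv = v_e · ln(288,500/37,866.4) = 4270.0 × ln(7.619) = 4270.0 × 2.0306 ≈ 8671 m/s.

Δv ≈ 8670 m/s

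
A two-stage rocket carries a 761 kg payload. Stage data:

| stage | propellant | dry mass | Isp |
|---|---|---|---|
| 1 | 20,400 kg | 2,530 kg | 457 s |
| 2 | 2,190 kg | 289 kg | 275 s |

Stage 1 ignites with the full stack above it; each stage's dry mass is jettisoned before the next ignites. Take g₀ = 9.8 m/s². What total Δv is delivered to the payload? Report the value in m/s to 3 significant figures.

Ignition mass of stage 1 = 20,400+2,530 + 2,190+289 + 761 = 26,170 kg.
Stage 1: m₀ = 26,170 kg, m_f = 26,170 − 20,400 = 5,770 kg; Δv = 457×9.8×ln(4.536) = 4478.6×1.5119 ≈ 6771 m/s.
Stage 2: m₀ = 3,240 kg, m_f = 3,240 − 2,190 = 1,050 kg; Δv = 275×9.8×ln(3.086) = 2695.0×1.1268 ≈ 3037 m/s.
Total Δv = 6771 + 3037 = 9808 m/s.

Δv ≈ 9810 m/s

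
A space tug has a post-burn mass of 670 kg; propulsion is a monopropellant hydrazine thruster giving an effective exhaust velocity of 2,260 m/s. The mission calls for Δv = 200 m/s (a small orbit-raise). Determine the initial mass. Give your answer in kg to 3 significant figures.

initial mass ≈ 732 kg

Rocket equation: m₀/m_f = exp(Δv / v_e) = exp(200 / 2260.0) = exp(0.0885) = 1.0925.
m₀ = m_f × 1.0925 = 670 × 1.0925 = 731.975 kg.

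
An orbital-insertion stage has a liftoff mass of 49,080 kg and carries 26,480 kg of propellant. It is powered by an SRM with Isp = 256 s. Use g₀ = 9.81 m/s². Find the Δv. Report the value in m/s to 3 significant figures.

v_e = Isp · g₀ = 256 × 9.81 = 2511.4 m/s.
m_f = m₀ − m_prop = 49,080 − 26,480 = 22,600 kg.
From the ideal rocket equation, Δv = v_e · ln(m₀/m_f) = 2511.4 × ln(2.172) = 2511.4 × 0.7755 ≈ 1947.6 m/s.

Δv ≈ 1950 m/s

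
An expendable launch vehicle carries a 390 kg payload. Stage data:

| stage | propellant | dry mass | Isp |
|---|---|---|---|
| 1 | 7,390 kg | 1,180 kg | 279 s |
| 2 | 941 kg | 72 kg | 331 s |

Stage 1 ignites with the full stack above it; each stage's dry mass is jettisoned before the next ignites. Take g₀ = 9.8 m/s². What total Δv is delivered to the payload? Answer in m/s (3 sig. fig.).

Ignition mass of stage 1 = 7,390+1,180 + 941+72 + 390 = 9,973 kg.
Stage 1: m₀ = 9,973 kg, m_f = 9,973 − 7,390 = 2,583 kg; Δv = 279×9.8×ln(3.861) = 2734.2×1.3509 ≈ 3694 m/s.
Stage 2: m₀ = 1,403 kg, m_f = 1,403 − 941 = 462 kg; Δv = 331×9.8×ln(3.037) = 3243.8×1.1108 ≈ 3603 m/s.
Total Δv = 3694 + 3603 = 7297 m/s.

Δv ≈ 7300 m/s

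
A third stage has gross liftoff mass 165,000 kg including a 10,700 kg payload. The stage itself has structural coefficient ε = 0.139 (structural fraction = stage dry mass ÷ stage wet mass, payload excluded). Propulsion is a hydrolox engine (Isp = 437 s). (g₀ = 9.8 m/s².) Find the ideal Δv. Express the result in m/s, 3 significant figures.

Δv ≈ 7000 m/s

Stage wet mass = m₀ − payload = 165,000 − 10,700 = 154,300 kg.
Stage dry mass = ε × stage wet mass = 0.139 × 154,300 = 21,447.7 kg.
Burnout mass m_f = stage dry + payload = 21,447.7 + 10,700 = 32,147.7 kg.
v_e = Isp · g₀ = 437 × 9.8 = 4282.6 m/s.
Using Δv = v_e ln(m₀/m_f): Δv = v_e · ln(165,000/32,147.7) = 4282.6 × ln(5.133) = 4282.6 × 1.6356 ≈ 7005 m/s.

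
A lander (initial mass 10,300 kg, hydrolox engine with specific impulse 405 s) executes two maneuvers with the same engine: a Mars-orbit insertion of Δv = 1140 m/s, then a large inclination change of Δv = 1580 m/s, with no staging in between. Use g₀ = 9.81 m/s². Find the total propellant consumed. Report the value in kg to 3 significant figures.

v_e = Isp · g₀ = 405 × 9.81 = 3973.1 m/s.
After the first burn: m = 10300 × exp(−1140/3973.1) = 10300 × 0.75056 = 7,730.77 kg.
After the second burn: m = 7,730.77 × exp(−1580/3973.1) = 7,730.77 × 0.67188 = 5,194.15 kg.
Total propellant = m₀ − m_final = 10300 − 5,194.15 = 5,105.85 kg.

total propellant consumed ≈ 5110 kg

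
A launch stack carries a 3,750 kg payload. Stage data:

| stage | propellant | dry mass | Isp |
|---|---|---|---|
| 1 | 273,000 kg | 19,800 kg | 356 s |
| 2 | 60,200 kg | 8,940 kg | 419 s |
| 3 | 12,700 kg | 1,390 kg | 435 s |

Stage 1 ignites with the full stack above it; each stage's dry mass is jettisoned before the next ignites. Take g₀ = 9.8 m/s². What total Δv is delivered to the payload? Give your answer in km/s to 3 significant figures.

Δv ≈ 14.6 km/s

Ignition mass of stage 1 = 273,000+19,800 + 60,200+8,940 + 12,700+1,390 + 3,750 = 379,780 kg.
Stage 1: m₀ = 379,780 kg, m_f = 379,780 − 273,000 = 106,780 kg; Δv = 356×9.8×ln(3.557) = 3488.8×1.2688 ≈ 4427 m/s.
Stage 2: m₀ = 86,980 kg, m_f = 86,980 − 60,200 = 26,780 kg; Δv = 419×9.8×ln(3.248) = 4106.2×1.1780 ≈ 4837 m/s.
Stage 3: m₀ = 17,840 kg, m_f = 17,840 − 12,700 = 5,140 kg; Δv = 435×9.8×ln(3.471) = 4263.0×1.2444 ≈ 5305 m/s.
Total Δv = 4427 + 4837 + 5305 = 14569 m/s.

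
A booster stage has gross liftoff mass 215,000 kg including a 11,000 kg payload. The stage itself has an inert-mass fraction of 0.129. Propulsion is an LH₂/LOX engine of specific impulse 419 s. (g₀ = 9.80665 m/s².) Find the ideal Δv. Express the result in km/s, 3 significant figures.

Stage wet mass = m₀ − payload = 215,000 − 11,000 = 204,000 kg.
Stage dry mass = ε × stage wet mass = 0.129 × 204,000 = 26,316 kg.
Burnout mass m_f = stage dry + payload = 26,316 + 11,000 = 37,316 kg.
v_e = Isp · g₀ = 419 × 9.80665 = 4109.0 m/s.
Δv = v_e · ln(215,000/37,316) = 4109.0 × ln(5.762) = 4109.0 × 1.7512 ≈ 7196 m/s.

Δv ≈ 7.20 km/s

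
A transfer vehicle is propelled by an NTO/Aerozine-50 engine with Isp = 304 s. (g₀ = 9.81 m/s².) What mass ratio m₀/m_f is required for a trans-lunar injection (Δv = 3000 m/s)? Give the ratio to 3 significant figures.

v_e = Isp · g₀ = 304 × 9.81 = 2982.2 m/s.
Using Δv = v_e ln(m₀/m_f): m₀/m_f = exp(Δv / v_e) = exp(3000 / 2982.2) = exp(1.0060) = 2.7345.

mass ratio ≈ 2.73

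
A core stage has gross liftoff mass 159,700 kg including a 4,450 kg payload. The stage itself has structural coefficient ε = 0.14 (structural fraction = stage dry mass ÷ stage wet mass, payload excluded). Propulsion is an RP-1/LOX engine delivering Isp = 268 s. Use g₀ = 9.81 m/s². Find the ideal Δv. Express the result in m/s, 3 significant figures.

Stage wet mass = m₀ − payload = 159,700 − 4,450 = 155,250 kg.
Stage dry mass = ε × stage wet mass = 0.14 × 155,250 = 21,735 kg.
Burnout mass m_f = stage dry + payload = 21,735 + 4,450 = 26,185 kg.
v_e = Isp · g₀ = 268 × 9.81 = 2629.1 m/s.
Rocket equation: Δv = v_e · ln(159,700/26,185) = 2629.1 × ln(6.099) = 2629.1 × 1.8081 ≈ 4754 m/s.

Δv ≈ 4750 m/s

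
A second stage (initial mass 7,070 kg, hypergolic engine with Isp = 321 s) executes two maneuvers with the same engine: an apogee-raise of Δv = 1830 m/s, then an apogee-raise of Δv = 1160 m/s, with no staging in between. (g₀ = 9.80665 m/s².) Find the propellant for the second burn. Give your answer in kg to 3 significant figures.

propellant for the second burn ≈ 1220 kg

v_e = Isp · g₀ = 321 × 9.80665 = 3147.9 m/s.
After the first burn: m = 7070 × exp(−1830/3147.9) = 7070 × 0.55915 = 3,953.19 kg.
After the second burn: m = 3,953.19 × exp(−1160/3147.9) = 3,953.19 × 0.69177 = 2,734.7 kg.
Second-burn propellant = 3,953.19 − 2,734.7 = 1,218.49 kg.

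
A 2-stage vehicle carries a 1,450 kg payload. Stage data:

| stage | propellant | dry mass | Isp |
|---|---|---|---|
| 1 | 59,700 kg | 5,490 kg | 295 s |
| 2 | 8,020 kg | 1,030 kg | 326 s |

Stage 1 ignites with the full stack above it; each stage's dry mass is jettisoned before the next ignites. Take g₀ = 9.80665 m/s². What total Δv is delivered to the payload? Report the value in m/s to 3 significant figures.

Ignition mass of stage 1 = 59,700+5,490 + 8,020+1,030 + 1,450 = 75,690 kg.
Stage 1: m₀ = 75,690 kg, m_f = 75,690 − 59,700 = 15,990 kg; Δv = 295×9.80665×ln(4.734) = 2893.0×1.5547 ≈ 4498 m/s.
Stage 2: m₀ = 10,500 kg, m_f = 10,500 − 8,020 = 2,480 kg; Δv = 326×9.80665×ln(4.234) = 3197.0×1.4431 ≈ 4614 m/s.
Total Δv = 4498 + 4614 = 9112 m/s.

Δv ≈ 9110 m/s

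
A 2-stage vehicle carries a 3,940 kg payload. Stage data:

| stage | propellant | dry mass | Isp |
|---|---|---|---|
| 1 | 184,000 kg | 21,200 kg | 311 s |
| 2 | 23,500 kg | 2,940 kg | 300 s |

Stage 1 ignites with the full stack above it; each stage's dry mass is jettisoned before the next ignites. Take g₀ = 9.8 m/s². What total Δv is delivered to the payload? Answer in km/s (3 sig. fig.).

Δv ≈ 9.00 km/s

Ignition mass of stage 1 = 184,000+21,200 + 23,500+2,940 + 3,940 = 235,580 kg.
Stage 1: m₀ = 235,580 kg, m_f = 235,580 − 184,000 = 51,580 kg; Δv = 311×9.8×ln(4.567) = 3047.8×1.5189 ≈ 4629 m/s.
Stage 2: m₀ = 30,380 kg, m_f = 30,380 − 23,500 = 6,880 kg; Δv = 300×9.8×ln(4.416) = 2940.0×1.4852 ≈ 4366 m/s.
Total Δv = 4629 + 4366 = 8995 m/s.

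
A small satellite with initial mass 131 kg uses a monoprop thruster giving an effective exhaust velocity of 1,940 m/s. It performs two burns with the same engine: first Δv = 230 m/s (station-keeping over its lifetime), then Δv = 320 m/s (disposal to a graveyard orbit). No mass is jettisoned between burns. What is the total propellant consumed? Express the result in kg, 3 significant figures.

total propellant consumed ≈ 32.3 kg

After the first burn: m = 131 × exp(−230/1940.0) = 131 × 0.88820 = 116.354 kg.
After the second burn: m = 116.354 × exp(−320/1940.0) = 116.354 × 0.84794 = 98.6612 kg.
Total propellant = m₀ − m_final = 131 − 98.6612 = 32.3388 kg.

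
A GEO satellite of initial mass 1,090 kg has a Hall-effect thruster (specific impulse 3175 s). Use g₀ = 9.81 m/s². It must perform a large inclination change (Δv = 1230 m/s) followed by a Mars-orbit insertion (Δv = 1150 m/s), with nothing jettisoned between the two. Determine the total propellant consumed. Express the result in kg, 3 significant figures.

total propellant consumed ≈ 80.2 kg

v_e = Isp · g₀ = 3175 × 9.81 = 31146.8 m/s.
After the first burn: m = 1090 × exp(−1230/31146.8) = 1090 × 0.96128 = 1,047.8 kg.
After the second burn: m = 1,047.8 × exp(−1150/31146.8) = 1,047.8 × 0.96375 = 1,009.82 kg.
Total propellant = m₀ − m_final = 1090 − 1,009.82 = 80.18 kg.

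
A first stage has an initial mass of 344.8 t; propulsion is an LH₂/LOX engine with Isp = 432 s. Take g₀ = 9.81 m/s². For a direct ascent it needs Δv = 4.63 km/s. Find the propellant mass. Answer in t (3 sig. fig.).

propellant mass ≈ 229 t

v_e = Isp · g₀ = 432 × 9.81 = 4237.9 m/s.
m₀/m_f = exp(Δv / v_e) = exp(4630 / 4237.9) = exp(1.0925) = 2.9818.
m_f = 344.8 / 2.9818 = 115.635 t, so propellant = m₀ − m_f = 344.8 − 115.635 = 229.165 t.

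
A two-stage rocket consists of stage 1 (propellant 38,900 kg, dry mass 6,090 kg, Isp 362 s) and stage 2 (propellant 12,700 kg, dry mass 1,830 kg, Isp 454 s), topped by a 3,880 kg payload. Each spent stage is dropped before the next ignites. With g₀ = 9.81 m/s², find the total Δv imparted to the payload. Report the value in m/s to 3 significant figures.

Ignition mass of stage 1 = 38,900+6,090 + 12,700+1,830 + 3,880 = 63,400 kg.
Stage 1: m₀ = 63,400 kg, m_f = 63,400 − 38,900 = 24,500 kg; Δv = 362×9.81×ln(2.588) = 3551.2×0.9508 ≈ 3376 m/s.
Stage 2: m₀ = 18,410 kg, m_f = 18,410 − 12,700 = 5,710 kg; Δv = 454×9.81×ln(3.224) = 4453.7×1.1707 ≈ 5214 m/s.
Total Δv = 3376 + 5214 = 8590 m/s.

Δv ≈ 8590 m/s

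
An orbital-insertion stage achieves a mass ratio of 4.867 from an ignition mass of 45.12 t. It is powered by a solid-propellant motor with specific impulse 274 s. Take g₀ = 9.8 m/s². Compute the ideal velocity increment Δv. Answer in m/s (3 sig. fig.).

Δv ≈ 4250 m/s

v_e = Isp · g₀ = 274 × 9.8 = 2685.2 m/s.
From the ideal rocket equation, Δv = v_e · ln(4.867) = 2685.2 × 1.5825 ≈ 4249.3 m/s.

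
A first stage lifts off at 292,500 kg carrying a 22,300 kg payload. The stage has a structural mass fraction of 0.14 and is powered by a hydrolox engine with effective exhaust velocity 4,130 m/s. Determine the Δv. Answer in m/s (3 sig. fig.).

Stage wet mass = m₀ − payload = 292,500 − 22,300 = 270,200 kg.
Stage dry mass = ε × stage wet mass = 0.14 × 270,200 = 37,828 kg.
Burnout mass m_f = stage dry + payload = 37,828 + 22,300 = 60,128 kg.
Δv = v_e · ln(292,500/60,128) = 4130.0 × ln(4.865) = 4130.0 × 1.5820 ≈ 6534 m/s.

Δv ≈ 6530 m/s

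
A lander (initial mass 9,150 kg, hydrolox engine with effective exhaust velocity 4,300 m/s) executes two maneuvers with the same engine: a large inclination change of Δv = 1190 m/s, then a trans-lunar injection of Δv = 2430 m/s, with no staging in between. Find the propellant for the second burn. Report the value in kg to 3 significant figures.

After the first burn: m = 9150 × exp(−1190/4300.0) = 9150 × 0.75825 = 6,937.99 kg.
After the second burn: m = 6,937.99 × exp(−2430/4300.0) = 6,937.99 × 0.56829 = 3,942.79 kg.
Second-burn propellant = 6,937.99 − 3,942.79 = 2,995.2 kg.

propellant for the second burn ≈ 3000 kg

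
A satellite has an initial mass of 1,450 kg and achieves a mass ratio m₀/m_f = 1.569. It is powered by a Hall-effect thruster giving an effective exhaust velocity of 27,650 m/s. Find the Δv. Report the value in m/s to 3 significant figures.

Δv ≈ 12500 m/s

By the Tsiolkovsky rocket equation, Δv = v_e · ln(1.569) = 27650.0 × 0.4504 ≈ 12454.6 m/s.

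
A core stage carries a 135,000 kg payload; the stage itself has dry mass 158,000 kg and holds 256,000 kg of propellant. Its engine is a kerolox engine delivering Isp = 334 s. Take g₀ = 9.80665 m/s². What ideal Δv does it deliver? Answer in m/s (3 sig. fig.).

v_e = Isp · g₀ = 334 × 9.80665 = 3275.4 m/s.
m₀ = payload + dry + propellant = 135,000 + 158,000 + 256,000 = 549,000 kg.
m_f = payload + dry = 135,000 + 158,000 = 293,000 kg.
By the Tsiolkovsky rocket equation, Δv = v_e · ln(m₀/m_f) = 3275.4 × ln(1.874) = 3275.4 × 0.6279 ≈ 2056.7 m/s.

Δv ≈ 2060 m/s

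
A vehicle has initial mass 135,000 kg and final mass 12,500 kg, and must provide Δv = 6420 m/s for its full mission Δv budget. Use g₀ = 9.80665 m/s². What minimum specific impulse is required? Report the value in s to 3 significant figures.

ln(m₀/m_f) = ln(135000/12500) = ln(10.8) = 2.3795.
From the ideal rocket equation, v_e = Δv / ln(m₀/m_f) = 6420 / 2.3795 = 2698.0 m/s.
Isp = v_e / g₀ = 2698.0 / 9.80665 = 275.1 s.

Isp ≈ 275 s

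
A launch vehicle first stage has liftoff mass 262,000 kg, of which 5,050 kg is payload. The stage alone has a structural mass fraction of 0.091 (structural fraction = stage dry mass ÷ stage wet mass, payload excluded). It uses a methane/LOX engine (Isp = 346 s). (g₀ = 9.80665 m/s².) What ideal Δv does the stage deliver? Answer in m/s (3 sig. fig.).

Δv ≈ 7540 m/s

Stage wet mass = m₀ − payload = 262,000 − 5,050 = 256,950 kg.
Stage dry mass = ε × stage wet mass = 0.091 × 256,950 = 23,382.5 kg.
Burnout mass m_f = stage dry + payload = 23,382.5 + 5,050 = 28,432.5 kg.
v_e = Isp · g₀ = 346 × 9.80665 = 3393.1 m/s.
From the ideal rocket equation, Δv = v_e · ln(262,000/28,432.5) = 3393.1 × ln(9.215) = 3393.1 × 2.2208 ≈ 7535 m/s.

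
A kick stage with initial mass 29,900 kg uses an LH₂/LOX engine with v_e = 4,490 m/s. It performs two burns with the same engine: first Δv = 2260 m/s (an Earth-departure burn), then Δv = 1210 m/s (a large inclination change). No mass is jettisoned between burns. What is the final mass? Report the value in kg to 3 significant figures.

final mass ≈ 13800 kg

After the first burn: m = 29900 × exp(−2260/4490.0) = 29900 × 0.60451 = 18,074.8 kg.
After the second burn: m = 18,074.8 × exp(−1210/4490.0) = 18,074.8 × 0.76377 = 13,805 kg.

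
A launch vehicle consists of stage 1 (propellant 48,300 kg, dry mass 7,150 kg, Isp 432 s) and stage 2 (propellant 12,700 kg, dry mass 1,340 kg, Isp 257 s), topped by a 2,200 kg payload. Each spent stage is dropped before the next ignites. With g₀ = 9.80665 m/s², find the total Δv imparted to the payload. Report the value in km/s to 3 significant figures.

Δv ≈ 8.58 km/s

Ignition mass of stage 1 = 48,300+7,150 + 12,700+1,340 + 2,200 = 71,690 kg.
Stage 1: m₀ = 71,690 kg, m_f = 71,690 − 48,300 = 23,390 kg; Δv = 432×9.80665×ln(3.065) = 4236.5×1.1200 ≈ 4745 m/s.
Stage 2: m₀ = 16,240 kg, m_f = 16,240 − 12,700 = 3,540 kg; Δv = 257×9.80665×ln(4.588) = 2520.3×1.5234 ≈ 3839 m/s.
Total Δv = 4745 + 3839 = 8584 m/s.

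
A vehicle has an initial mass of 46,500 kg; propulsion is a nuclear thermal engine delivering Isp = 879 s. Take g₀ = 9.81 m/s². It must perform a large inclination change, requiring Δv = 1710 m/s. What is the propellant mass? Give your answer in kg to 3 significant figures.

v_e = Isp · g₀ = 879 × 9.81 = 8623.0 m/s.
From the ideal rocket equation, m₀/m_f = exp(Δv / v_e) = exp(1710 / 8623.0) = exp(0.1983) = 1.2193.
m_f = 46,500 / 1.2193 = 38,136.6 kg, so propellant = m₀ − m_f = 46,500 − 38,136.6 = 8,363.4 kg.

propellant mass ≈ 8360 kg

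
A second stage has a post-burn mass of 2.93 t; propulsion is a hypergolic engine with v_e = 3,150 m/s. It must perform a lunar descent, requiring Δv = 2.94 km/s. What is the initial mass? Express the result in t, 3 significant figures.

By the Tsiolkovsky rocket equation, m₀/m_f = exp(Δv / v_e) = exp(2940 / 3150.0) = exp(0.9333) = 2.5430.
m₀ = m_f × 2.5430 = 2.93 × 2.5430 = 7.45099 t.

initial mass ≈ 7.45 t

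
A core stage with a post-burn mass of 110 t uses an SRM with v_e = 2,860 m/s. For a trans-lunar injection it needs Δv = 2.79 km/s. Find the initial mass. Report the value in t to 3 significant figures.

initial mass ≈ 292 t

Rocket equation: m₀/m_f = exp(Δv / v_e) = exp(2790 / 2860.0) = exp(0.9755) = 2.6526.
m₀ = m_f × 2.6526 = 110 × 2.6526 = 291.786 t.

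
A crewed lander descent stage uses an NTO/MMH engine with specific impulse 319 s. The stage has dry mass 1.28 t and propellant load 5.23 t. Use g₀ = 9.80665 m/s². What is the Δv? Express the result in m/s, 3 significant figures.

v_e = Isp · g₀ = 319 × 9.80665 = 3128.3 m/s.
m₀ = m_dry + m_prop = 1.28 + 5.23 = 6.51 t.
By the Tsiolkovsky rocket equation, Δv = v_e · ln(m₀/m_f) = 3128.3 × ln(5.086) = 3128.3 × 1.6265 ≈ 5088.2 m/s.

Δv ≈ 5090 m/s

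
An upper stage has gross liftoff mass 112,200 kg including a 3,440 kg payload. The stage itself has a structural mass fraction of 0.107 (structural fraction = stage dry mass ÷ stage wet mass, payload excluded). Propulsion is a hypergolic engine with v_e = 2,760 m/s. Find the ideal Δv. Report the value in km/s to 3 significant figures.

Δv ≈ 5.54 km/s

Stage wet mass = m₀ − payload = 112,200 − 3,440 = 108,760 kg.
Stage dry mass = ε × stage wet mass = 0.107 × 108,760 = 11,637.3 kg.
Burnout mass m_f = stage dry + payload = 11,637.3 + 3,440 = 15,077.3 kg.
Δv = v_e · ln(112,200/15,077.3) = 2760.0 × ln(7.442) = 2760.0 × 2.0071 ≈ 5540 m/s.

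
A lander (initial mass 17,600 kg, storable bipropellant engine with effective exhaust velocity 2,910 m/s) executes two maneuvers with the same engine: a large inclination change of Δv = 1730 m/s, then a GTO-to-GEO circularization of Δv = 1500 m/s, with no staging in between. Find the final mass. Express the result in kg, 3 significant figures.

After the first burn: m = 17600 × exp(−1730/2910.0) = 17600 × 0.55184 = 9,712.38 kg.
After the second burn: m = 9,712.38 × exp(−1500/2910.0) = 9,712.38 × 0.59722 = 5,800.43 kg.

final mass ≈ 5800 kg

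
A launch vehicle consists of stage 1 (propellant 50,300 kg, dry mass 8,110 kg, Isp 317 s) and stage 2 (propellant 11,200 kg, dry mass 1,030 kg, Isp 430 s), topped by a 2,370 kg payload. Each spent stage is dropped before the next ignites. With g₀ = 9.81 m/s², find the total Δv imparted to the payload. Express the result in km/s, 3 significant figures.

Δv ≈ 9.78 km/s

Ignition mass of stage 1 = 50,300+8,110 + 11,200+1,030 + 2,370 = 73,010 kg.
Stage 1: m₀ = 73,010 kg, m_f = 73,010 − 50,300 = 22,710 kg; Δv = 317×9.81×ln(3.215) = 3109.8×1.1678 ≈ 3632 m/s.
Stage 2: m₀ = 14,600 kg, m_f = 14,600 − 11,200 = 3,400 kg; Δv = 430×9.81×ln(4.294) = 4218.3×1.4572 ≈ 6147 m/s.
Total Δv = 3632 + 6147 = 9779 m/s.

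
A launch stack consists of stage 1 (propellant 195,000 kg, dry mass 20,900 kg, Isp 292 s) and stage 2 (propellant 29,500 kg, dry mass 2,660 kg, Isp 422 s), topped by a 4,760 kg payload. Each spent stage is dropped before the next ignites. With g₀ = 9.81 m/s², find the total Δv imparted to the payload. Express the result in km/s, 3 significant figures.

Ignition mass of stage 1 = 195,000+20,900 + 29,500+2,660 + 4,760 = 252,820 kg.
Stage 1: m₀ = 252,820 kg, m_f = 252,820 − 195,000 = 57,820 kg; Δv = 292×9.81×ln(4.373) = 2864.5×1.4753 ≈ 4226 m/s.
Stage 2: m₀ = 36,920 kg, m_f = 36,920 − 29,500 = 7,420 kg; Δv = 422×9.81×ln(4.976) = 4139.8×1.6046 ≈ 6643 m/s.
Total Δv = 4226 + 6643 = 10869 m/s.

Δv ≈ 10.9 km/s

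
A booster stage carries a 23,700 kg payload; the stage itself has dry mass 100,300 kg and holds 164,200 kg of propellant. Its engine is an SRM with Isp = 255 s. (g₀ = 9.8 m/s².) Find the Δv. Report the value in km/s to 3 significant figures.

v_e = Isp · g₀ = 255 × 9.8 = 2499.0 m/s.
m₀ = payload + dry + propellant = 23,700 + 100,300 + 164,200 = 288,200 kg.
m_f = payload + dry = 23,700 + 100,300 = 124,000 kg.
Rocket equation: Δv = v_e · ln(m₀/m_f) = 2499.0 × ln(2.324) = 2499.0 × 0.8434 ≈ 2107.6 m/s.

Δv ≈ 2.11 km/s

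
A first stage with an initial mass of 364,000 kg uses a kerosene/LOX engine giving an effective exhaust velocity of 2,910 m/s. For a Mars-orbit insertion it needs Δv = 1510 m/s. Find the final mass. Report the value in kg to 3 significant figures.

final mass ≈ 217000 kg

Rocket equation: m₀/m_f = exp(Δv / v_e) = exp(1510 / 2910.0) = exp(0.5189) = 1.6802.
m_f = m₀ / 1.6802 = 364,000 / 1.6802 = 216,641 kg.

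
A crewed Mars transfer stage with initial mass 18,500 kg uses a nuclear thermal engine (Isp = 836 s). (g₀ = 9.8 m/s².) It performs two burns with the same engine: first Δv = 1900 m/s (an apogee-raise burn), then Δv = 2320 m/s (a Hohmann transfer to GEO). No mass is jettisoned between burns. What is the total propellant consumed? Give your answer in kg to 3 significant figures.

v_e = Isp · g₀ = 836 × 9.8 = 8192.8 m/s.
After the first burn: m = 18500 × exp(−1900/8192.8) = 18500 × 0.79302 = 14,670.9 kg.
After the second burn: m = 14,670.9 × exp(−2320/8192.8) = 14,670.9 × 0.75339 = 11,052.9 kg.
Total propellant = m₀ − m_final = 18500 − 11,052.9 = 7,447.1 kg.

total propellant consumed ≈ 7450 kg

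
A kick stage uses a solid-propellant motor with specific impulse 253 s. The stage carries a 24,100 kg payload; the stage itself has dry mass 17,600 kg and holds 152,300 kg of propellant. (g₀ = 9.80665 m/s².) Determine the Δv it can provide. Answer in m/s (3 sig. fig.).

Δv ≈ 3810 m/s

v_e = Isp · g₀ = 253 × 9.80665 = 2481.1 m/s.
m₀ = payload + dry + propellant = 24,100 + 17,600 + 152,300 = 194,000 kg.
m_f = payload + dry = 24,100 + 17,600 = 41,700 kg.
Δv = v_e · ln(m₀/m_f) = 2481.1 × ln(4.652) = 2481.1 × 1.5374 ≈ 3814.3 m/s.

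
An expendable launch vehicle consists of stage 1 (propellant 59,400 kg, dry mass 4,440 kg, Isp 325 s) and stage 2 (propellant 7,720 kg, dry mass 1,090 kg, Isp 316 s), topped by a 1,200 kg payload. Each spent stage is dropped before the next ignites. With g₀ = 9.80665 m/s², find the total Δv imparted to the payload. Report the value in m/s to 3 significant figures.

Ignition mass of stage 1 = 59,400+4,440 + 7,720+1,090 + 1,200 = 73,850 kg.
Stage 1: m₀ = 73,850 kg, m_f = 73,850 − 59,400 = 14,450 kg; Δv = 325×9.80665×ln(5.111) = 3187.2×1.6313 ≈ 5199 m/s.
Stage 2: m₀ = 10,010 kg, m_f = 10,010 − 7,720 = 2,290 kg; Δv = 316×9.80665×ln(4.371) = 3098.9×1.4750 ≈ 4571 m/s.
Total Δv = 5199 + 4571 = 9770 m/s.

Δv ≈ 9770 m/s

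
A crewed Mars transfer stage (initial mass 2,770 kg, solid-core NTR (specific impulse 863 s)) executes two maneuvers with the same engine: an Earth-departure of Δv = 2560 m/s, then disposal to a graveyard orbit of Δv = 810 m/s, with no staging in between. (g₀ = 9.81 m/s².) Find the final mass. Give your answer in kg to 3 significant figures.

final mass ≈ 1860 kg

v_e = Isp · g₀ = 863 × 9.81 = 8466.0 m/s.
After the first burn: m = 2770 × exp(−2560/8466.0) = 2770 × 0.73905 = 2,047.17 kg.
After the second burn: m = 2,047.17 × exp(−810/8466.0) = 2,047.17 × 0.90876 = 1,860.39 kg.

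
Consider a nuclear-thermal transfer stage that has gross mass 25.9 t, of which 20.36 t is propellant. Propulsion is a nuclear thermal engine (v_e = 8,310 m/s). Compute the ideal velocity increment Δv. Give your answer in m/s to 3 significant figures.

Δv ≈ 12800 m/s

m_f = m₀ − m_prop = 25.9 − 20.36 = 5.54 t.
Rocket equation: Δv = v_e · ln(m₀/m_f) = 8310.0 × ln(4.675) = 8310.0 × 1.5422 ≈ 12816.1 m/s.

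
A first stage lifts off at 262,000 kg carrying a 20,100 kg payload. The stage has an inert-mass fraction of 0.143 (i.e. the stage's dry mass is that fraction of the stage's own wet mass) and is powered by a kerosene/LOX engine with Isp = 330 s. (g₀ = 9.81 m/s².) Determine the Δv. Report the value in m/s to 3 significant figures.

Stage wet mass = m₀ − payload = 262,000 − 20,100 = 241,900 kg.
Stage dry mass = ε × stage wet mass = 0.143 × 241,900 = 34,591.7 kg.
Burnout mass m_f = stage dry + payload = 34,591.7 + 20,100 = 54,691.7 kg.
v_e = Isp · g₀ = 330 × 9.81 = 3237.3 m/s.
By the Tsiolkovsky rocket equation, Δv = v_e · ln(262,000/54,691.7) = 3237.3 × ln(4.79) = 3237.3 × 1.5666 ≈ 5072 m/s.

Δv ≈ 5070 m/s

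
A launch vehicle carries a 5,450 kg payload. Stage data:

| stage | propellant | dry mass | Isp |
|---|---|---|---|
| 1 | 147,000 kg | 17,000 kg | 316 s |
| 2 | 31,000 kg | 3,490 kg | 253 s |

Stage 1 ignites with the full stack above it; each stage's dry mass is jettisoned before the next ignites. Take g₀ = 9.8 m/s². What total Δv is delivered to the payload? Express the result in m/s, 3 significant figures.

Δv ≈ 7660 m/s

Ignition mass of stage 1 = 147,000+17,000 + 31,000+3,490 + 5,450 = 203,940 kg.
Stage 1: m₀ = 203,940 kg, m_f = 203,940 − 147,000 = 56,940 kg; Δv = 316×9.8×ln(3.582) = 3096.8×1.2758 ≈ 3951 m/s.
Stage 2: m₀ = 39,940 kg, m_f = 39,940 − 31,000 = 8,940 kg; Δv = 253×9.8×ln(4.468) = 2479.4×1.4968 ≈ 3711 m/s.
Total Δv = 3951 + 3711 = 7662 m/s.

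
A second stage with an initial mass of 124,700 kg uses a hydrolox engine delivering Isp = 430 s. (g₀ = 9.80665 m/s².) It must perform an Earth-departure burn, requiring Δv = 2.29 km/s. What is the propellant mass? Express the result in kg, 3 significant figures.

propellant mass ≈ 52300 kg

v_e = Isp · g₀ = 430 × 9.80665 = 4216.9 m/s.
Using Δv = v_e ln(m₀/m_f): m₀/m_f = exp(Δv / v_e) = exp(2290 / 4216.9) = exp(0.5431) = 1.7213.
m_f = 124,700 / 1.7213 = 72,445.2 kg, so propellant = m₀ − m_f = 124,700 − 72,445.2 = 52,254.8 kg.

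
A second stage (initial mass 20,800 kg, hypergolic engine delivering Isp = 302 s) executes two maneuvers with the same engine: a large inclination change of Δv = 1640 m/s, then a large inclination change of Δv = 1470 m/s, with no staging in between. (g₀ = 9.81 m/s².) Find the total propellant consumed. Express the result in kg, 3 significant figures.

v_e = Isp · g₀ = 302 × 9.81 = 2962.6 m/s.
After the first burn: m = 20800 × exp(−1640/2962.6) = 20800 × 0.57490 = 11,957.9 kg.
After the second burn: m = 11,957.9 × exp(−1470/2962.6) = 11,957.9 × 0.60885 = 7,280.57 kg.
Total propellant = m₀ − m_final = 20800 − 7,280.57 = 13,519.43 kg.

total propellant consumed ≈ 13500 kg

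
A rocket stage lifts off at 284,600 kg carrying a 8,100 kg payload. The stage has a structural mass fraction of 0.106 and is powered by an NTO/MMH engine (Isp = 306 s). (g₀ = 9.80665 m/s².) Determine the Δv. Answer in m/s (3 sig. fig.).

Stage wet mass = m₀ − payload = 284,600 − 8,100 = 276,500 kg.
Stage dry mass = ε × stage wet mass = 0.106 × 276,500 = 29,309 kg.
Burnout mass m_f = stage dry + payload = 29,309 + 8,100 = 37,409 kg.
v_e = Isp · g₀ = 306 × 9.80665 = 3000.8 m/s.
From the ideal rocket equation, Δv = v_e · ln(284,600/37,409) = 3000.8 × ln(7.608) = 3000.8 × 2.0292 ≈ 6089 m/s.

Δv ≈ 6090 m/s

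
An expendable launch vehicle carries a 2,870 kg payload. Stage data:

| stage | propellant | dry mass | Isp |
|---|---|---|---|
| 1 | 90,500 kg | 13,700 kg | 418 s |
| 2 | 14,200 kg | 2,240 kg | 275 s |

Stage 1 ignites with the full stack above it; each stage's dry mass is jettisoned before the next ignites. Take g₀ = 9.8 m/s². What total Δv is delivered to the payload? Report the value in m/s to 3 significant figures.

Ignition mass of stage 1 = 90,500+13,700 + 14,200+2,240 + 2,870 = 123,510 kg.
Stage 1: m₀ = 123,510 kg, m_f = 123,510 − 90,500 = 33,010 kg; Δv = 418×9.8×ln(3.742) = 4096.4×1.3195 ≈ 5405 m/s.
Stage 2: m₀ = 19,310 kg, m_f = 19,310 − 14,200 = 5,110 kg; Δv = 275×9.8×ln(3.779) = 2695.0×1.3294 ≈ 3583 m/s.
Total Δv = 5405 + 3583 = 8988 m/s.

Δv ≈ 8990 m/s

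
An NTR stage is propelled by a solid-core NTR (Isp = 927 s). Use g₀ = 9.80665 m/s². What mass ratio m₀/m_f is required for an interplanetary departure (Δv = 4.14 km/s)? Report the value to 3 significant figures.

v_e = Isp · g₀ = 927 × 9.80665 = 9090.8 m/s.
m₀/m_f = exp(Δv / v_e) = exp(4140 / 9090.8) = exp(0.4554) = 1.5768.

mass ratio ≈ 1.58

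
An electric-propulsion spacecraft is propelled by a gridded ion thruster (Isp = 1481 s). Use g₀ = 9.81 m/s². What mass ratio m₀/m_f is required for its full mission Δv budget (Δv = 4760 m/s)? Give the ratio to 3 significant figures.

mass ratio ≈ 1.39

v_e = Isp · g₀ = 1481 × 9.81 = 14528.6 m/s.
By the Tsiolkovsky rocket equation, m₀/m_f = exp(Δv / v_e) = exp(4760 / 14528.6) = exp(0.3276) = 1.3877.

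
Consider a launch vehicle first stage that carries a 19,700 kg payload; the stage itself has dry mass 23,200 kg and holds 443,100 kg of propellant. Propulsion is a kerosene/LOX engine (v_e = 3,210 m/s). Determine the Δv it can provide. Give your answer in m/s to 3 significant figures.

Δv ≈ 7790 m/s

m₀ = payload + dry + propellant = 19,700 + 23,200 + 443,100 = 486,000 kg.
m_f = payload + dry = 19,700 + 23,200 = 42,900 kg.
From the ideal rocket equation, Δv = v_e · ln(m₀/m_f) = 3210.0 × ln(11.33) = 3210.0 × 2.4273 ≈ 7791.8 m/s.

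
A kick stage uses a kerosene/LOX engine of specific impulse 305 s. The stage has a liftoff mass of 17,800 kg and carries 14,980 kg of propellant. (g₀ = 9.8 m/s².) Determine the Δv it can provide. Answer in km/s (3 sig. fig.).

Δv ≈ 5.51 km/s

v_e = Isp · g₀ = 305 × 9.8 = 2989.0 m/s.
m_f = m₀ − m_prop = 17,800 − 14,980 = 2,820 kg.
Δv = v_e · ln(m₀/m_f) = 2989.0 × ln(6.312) = 2989.0 × 1.8425 ≈ 5507.1 m/s.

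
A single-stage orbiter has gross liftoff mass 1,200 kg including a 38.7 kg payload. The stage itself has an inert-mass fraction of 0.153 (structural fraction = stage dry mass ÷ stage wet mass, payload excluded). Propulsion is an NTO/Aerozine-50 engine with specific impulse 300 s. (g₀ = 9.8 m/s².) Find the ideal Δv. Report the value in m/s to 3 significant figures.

Stage wet mass = m₀ − payload = 1,200 − 38.7 = 1,161.3 kg.
Stage dry mass = ε × stage wet mass = 0.153 × 1,161.3 = 177.679 kg.
Burnout mass m_f = stage dry + payload = 177.679 + 38.7 = 216.379 kg.
v_e = Isp · g₀ = 300 × 9.8 = 2940.0 m/s.
Δv = v_e · ln(1,200/216.379) = 2940.0 × ln(5.546) = 2940.0 × 1.7130 ≈ 5036 m/s.

Δv ≈ 5040 m/s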